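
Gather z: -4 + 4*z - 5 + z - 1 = 5*z - 10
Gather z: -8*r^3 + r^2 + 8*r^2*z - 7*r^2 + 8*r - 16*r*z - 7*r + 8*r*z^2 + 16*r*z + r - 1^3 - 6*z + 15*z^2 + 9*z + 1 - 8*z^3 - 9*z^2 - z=-8*r^3 - 6*r^2 + 2*r - 8*z^3 + z^2*(8*r + 6) + z*(8*r^2 + 2)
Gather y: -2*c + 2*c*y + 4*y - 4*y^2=-2*c - 4*y^2 + y*(2*c + 4)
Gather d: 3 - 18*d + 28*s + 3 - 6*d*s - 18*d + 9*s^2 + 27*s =d*(-6*s - 36) + 9*s^2 + 55*s + 6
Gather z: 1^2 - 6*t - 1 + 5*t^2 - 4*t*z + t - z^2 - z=5*t^2 - 5*t - z^2 + z*(-4*t - 1)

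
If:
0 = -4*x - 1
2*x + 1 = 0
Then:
No Solution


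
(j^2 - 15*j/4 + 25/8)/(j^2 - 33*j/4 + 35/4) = (j - 5/2)/(j - 7)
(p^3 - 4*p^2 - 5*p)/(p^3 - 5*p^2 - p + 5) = p/(p - 1)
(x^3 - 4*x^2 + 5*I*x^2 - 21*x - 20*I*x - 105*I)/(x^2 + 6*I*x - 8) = (x^3 + x^2*(-4 + 5*I) - x*(21 + 20*I) - 105*I)/(x^2 + 6*I*x - 8)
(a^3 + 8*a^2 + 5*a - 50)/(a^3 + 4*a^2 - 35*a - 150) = (a - 2)/(a - 6)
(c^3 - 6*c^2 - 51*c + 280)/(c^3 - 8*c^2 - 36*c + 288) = (c^2 + 2*c - 35)/(c^2 - 36)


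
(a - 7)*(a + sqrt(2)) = a^2 - 7*a + sqrt(2)*a - 7*sqrt(2)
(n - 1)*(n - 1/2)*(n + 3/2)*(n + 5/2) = n^4 + 5*n^3/2 - 7*n^2/4 - 29*n/8 + 15/8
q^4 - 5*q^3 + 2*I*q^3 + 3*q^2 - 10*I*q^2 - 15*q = q*(q - 5)*(q - I)*(q + 3*I)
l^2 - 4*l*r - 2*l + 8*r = (l - 2)*(l - 4*r)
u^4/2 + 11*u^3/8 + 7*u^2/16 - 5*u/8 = u*(u/2 + 1)*(u - 1/2)*(u + 5/4)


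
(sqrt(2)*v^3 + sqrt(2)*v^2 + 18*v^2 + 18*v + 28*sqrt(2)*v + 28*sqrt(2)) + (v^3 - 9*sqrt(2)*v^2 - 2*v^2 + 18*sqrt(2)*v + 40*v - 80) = v^3 + sqrt(2)*v^3 - 8*sqrt(2)*v^2 + 16*v^2 + 58*v + 46*sqrt(2)*v - 80 + 28*sqrt(2)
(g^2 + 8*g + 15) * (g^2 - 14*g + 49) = g^4 - 6*g^3 - 48*g^2 + 182*g + 735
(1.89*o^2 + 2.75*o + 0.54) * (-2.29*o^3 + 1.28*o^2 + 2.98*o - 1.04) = -4.3281*o^5 - 3.8783*o^4 + 7.9156*o^3 + 6.9206*o^2 - 1.2508*o - 0.5616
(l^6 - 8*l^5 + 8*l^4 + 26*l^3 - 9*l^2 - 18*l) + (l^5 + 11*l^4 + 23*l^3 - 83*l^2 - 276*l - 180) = l^6 - 7*l^5 + 19*l^4 + 49*l^3 - 92*l^2 - 294*l - 180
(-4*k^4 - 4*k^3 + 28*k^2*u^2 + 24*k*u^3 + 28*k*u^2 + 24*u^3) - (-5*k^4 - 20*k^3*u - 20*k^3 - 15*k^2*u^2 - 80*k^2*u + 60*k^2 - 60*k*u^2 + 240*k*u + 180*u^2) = k^4 + 20*k^3*u + 16*k^3 + 43*k^2*u^2 + 80*k^2*u - 60*k^2 + 24*k*u^3 + 88*k*u^2 - 240*k*u + 24*u^3 - 180*u^2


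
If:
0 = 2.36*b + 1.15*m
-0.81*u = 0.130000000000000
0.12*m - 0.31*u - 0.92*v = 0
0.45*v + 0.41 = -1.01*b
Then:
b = -0.49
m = 1.00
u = -0.16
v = 0.18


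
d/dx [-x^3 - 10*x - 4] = -3*x^2 - 10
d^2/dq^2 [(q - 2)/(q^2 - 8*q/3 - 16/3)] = 6*((14 - 9*q)*(-3*q^2 + 8*q + 16) - 4*(q - 2)*(3*q - 4)^2)/(-3*q^2 + 8*q + 16)^3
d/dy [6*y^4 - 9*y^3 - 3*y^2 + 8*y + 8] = 24*y^3 - 27*y^2 - 6*y + 8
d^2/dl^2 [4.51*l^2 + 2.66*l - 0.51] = 9.02000000000000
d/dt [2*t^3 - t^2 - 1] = 2*t*(3*t - 1)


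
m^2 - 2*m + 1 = (m - 1)^2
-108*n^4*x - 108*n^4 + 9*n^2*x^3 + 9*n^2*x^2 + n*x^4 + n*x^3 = (-3*n + x)*(6*n + x)^2*(n*x + n)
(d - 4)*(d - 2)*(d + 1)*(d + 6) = d^4 + d^3 - 28*d^2 + 20*d + 48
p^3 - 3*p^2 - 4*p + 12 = (p - 3)*(p - 2)*(p + 2)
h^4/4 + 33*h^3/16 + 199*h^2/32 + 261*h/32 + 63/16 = (h/4 + 1/2)*(h + 3/2)*(h + 7/4)*(h + 3)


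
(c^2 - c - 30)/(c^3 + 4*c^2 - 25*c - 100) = (c - 6)/(c^2 - c - 20)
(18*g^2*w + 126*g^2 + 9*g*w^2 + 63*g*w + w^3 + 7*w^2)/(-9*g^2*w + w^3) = (6*g*w + 42*g + w^2 + 7*w)/(w*(-3*g + w))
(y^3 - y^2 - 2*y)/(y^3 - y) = (y - 2)/(y - 1)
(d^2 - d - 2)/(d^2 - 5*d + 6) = (d + 1)/(d - 3)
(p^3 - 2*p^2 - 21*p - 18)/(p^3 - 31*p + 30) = (p^3 - 2*p^2 - 21*p - 18)/(p^3 - 31*p + 30)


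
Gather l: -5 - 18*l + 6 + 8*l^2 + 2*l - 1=8*l^2 - 16*l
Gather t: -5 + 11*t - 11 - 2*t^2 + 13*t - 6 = -2*t^2 + 24*t - 22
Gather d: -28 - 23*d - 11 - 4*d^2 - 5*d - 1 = -4*d^2 - 28*d - 40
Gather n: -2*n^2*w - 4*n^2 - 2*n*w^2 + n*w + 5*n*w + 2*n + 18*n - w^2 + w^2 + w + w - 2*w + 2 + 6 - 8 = n^2*(-2*w - 4) + n*(-2*w^2 + 6*w + 20)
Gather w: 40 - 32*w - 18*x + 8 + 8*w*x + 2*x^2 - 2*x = w*(8*x - 32) + 2*x^2 - 20*x + 48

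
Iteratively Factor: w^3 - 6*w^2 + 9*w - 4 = (w - 4)*(w^2 - 2*w + 1) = (w - 4)*(w - 1)*(w - 1)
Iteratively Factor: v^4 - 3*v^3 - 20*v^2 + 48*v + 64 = (v + 1)*(v^3 - 4*v^2 - 16*v + 64) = (v - 4)*(v + 1)*(v^2 - 16) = (v - 4)*(v + 1)*(v + 4)*(v - 4)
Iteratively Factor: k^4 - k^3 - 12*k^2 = (k + 3)*(k^3 - 4*k^2) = (k - 4)*(k + 3)*(k^2) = k*(k - 4)*(k + 3)*(k)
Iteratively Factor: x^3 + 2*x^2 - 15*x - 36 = (x - 4)*(x^2 + 6*x + 9) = (x - 4)*(x + 3)*(x + 3)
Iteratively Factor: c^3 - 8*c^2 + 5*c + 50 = (c + 2)*(c^2 - 10*c + 25) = (c - 5)*(c + 2)*(c - 5)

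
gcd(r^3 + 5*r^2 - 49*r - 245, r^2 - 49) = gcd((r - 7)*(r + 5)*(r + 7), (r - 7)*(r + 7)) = r^2 - 49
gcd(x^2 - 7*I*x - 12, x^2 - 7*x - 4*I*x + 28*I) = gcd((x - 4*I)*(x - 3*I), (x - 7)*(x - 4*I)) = x - 4*I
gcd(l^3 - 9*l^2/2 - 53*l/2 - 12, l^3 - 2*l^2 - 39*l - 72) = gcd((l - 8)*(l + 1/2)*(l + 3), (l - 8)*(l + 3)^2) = l^2 - 5*l - 24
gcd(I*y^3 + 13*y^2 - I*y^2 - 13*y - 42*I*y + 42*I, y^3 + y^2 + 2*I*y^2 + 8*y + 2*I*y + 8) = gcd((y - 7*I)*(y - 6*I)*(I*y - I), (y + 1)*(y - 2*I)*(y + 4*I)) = 1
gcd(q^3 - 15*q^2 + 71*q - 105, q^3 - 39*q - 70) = q - 7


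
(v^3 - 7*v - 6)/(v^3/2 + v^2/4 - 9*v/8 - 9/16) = 16*(v^3 - 7*v - 6)/(8*v^3 + 4*v^2 - 18*v - 9)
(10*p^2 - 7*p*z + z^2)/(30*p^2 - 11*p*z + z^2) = (-2*p + z)/(-6*p + z)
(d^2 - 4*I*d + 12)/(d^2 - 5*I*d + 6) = (d + 2*I)/(d + I)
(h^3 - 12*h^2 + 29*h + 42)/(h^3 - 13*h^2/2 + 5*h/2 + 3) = 2*(h^2 - 6*h - 7)/(2*h^2 - h - 1)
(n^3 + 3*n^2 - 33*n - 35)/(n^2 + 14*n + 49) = (n^2 - 4*n - 5)/(n + 7)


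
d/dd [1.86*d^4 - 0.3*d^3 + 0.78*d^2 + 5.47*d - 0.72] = 7.44*d^3 - 0.9*d^2 + 1.56*d + 5.47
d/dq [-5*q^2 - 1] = -10*q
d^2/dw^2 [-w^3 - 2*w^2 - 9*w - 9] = -6*w - 4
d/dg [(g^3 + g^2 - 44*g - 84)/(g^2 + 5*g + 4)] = (g^4 + 10*g^3 + 61*g^2 + 176*g + 244)/(g^4 + 10*g^3 + 33*g^2 + 40*g + 16)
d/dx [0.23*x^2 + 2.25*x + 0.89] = 0.46*x + 2.25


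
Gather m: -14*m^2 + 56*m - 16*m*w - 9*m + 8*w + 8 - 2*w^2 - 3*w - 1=-14*m^2 + m*(47 - 16*w) - 2*w^2 + 5*w + 7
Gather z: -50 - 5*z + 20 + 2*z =-3*z - 30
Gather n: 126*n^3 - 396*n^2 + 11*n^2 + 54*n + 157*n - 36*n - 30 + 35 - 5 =126*n^3 - 385*n^2 + 175*n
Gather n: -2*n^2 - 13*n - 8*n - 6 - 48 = -2*n^2 - 21*n - 54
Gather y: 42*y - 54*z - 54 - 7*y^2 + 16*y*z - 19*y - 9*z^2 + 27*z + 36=-7*y^2 + y*(16*z + 23) - 9*z^2 - 27*z - 18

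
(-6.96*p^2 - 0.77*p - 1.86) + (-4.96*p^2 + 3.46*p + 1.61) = -11.92*p^2 + 2.69*p - 0.25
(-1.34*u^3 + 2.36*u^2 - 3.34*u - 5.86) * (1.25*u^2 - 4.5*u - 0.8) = -1.675*u^5 + 8.98*u^4 - 13.723*u^3 + 5.817*u^2 + 29.042*u + 4.688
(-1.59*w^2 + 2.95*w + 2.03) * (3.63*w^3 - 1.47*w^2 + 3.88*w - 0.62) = -5.7717*w^5 + 13.0458*w^4 - 3.1368*w^3 + 9.4477*w^2 + 6.0474*w - 1.2586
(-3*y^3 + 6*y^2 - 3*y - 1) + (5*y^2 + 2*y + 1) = -3*y^3 + 11*y^2 - y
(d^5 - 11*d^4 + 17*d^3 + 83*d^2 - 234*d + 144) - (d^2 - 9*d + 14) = d^5 - 11*d^4 + 17*d^3 + 82*d^2 - 225*d + 130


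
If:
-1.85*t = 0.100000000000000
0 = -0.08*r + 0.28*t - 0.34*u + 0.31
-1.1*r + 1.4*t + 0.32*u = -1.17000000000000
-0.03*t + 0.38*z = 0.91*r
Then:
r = 1.17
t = -0.05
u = 0.59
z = 2.79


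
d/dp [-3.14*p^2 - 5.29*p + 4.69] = -6.28*p - 5.29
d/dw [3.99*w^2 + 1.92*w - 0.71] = 7.98*w + 1.92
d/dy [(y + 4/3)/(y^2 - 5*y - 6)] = (-3*y^2 - 8*y + 2)/(3*(y^4 - 10*y^3 + 13*y^2 + 60*y + 36))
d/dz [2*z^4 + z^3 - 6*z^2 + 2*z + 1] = 8*z^3 + 3*z^2 - 12*z + 2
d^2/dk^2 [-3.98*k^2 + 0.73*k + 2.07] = -7.96000000000000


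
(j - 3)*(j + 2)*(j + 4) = j^3 + 3*j^2 - 10*j - 24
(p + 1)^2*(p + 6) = p^3 + 8*p^2 + 13*p + 6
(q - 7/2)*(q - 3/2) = q^2 - 5*q + 21/4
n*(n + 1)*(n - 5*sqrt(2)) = n^3 - 5*sqrt(2)*n^2 + n^2 - 5*sqrt(2)*n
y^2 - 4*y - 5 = (y - 5)*(y + 1)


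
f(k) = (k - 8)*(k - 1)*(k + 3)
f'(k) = (k - 8)*(k - 1) + (k - 8)*(k + 3) + (k - 1)*(k + 3)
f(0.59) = 10.91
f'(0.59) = -25.04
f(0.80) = 5.47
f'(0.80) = -26.68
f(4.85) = -95.20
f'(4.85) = -6.63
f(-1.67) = 34.34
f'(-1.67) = 9.41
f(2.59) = -48.08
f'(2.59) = -29.96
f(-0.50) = 31.88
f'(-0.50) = -12.25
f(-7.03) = -486.38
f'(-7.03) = 213.62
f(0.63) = 9.90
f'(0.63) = -25.37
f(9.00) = 96.00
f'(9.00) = 116.00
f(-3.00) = 0.00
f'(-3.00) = 44.00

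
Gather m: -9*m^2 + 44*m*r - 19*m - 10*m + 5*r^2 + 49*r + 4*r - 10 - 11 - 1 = -9*m^2 + m*(44*r - 29) + 5*r^2 + 53*r - 22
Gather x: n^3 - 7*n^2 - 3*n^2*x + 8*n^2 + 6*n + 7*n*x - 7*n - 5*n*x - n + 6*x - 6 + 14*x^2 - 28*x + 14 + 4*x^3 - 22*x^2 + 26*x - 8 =n^3 + n^2 - 2*n + 4*x^3 - 8*x^2 + x*(-3*n^2 + 2*n + 4)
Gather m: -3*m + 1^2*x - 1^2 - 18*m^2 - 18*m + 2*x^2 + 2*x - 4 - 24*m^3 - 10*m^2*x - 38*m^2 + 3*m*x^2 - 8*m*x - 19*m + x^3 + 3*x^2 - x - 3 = -24*m^3 + m^2*(-10*x - 56) + m*(3*x^2 - 8*x - 40) + x^3 + 5*x^2 + 2*x - 8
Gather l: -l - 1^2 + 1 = -l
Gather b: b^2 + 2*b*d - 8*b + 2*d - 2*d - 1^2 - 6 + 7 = b^2 + b*(2*d - 8)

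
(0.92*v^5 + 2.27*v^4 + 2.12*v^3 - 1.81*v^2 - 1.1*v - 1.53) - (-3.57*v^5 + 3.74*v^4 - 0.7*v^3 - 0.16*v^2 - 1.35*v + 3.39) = 4.49*v^5 - 1.47*v^4 + 2.82*v^3 - 1.65*v^2 + 0.25*v - 4.92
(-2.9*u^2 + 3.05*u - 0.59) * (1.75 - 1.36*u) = 3.944*u^3 - 9.223*u^2 + 6.1399*u - 1.0325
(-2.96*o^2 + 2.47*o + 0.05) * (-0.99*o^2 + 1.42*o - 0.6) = 2.9304*o^4 - 6.6485*o^3 + 5.2339*o^2 - 1.411*o - 0.03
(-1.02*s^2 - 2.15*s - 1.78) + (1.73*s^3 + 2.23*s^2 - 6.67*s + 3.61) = 1.73*s^3 + 1.21*s^2 - 8.82*s + 1.83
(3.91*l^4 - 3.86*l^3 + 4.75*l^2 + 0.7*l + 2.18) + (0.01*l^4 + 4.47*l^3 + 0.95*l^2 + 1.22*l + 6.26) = 3.92*l^4 + 0.61*l^3 + 5.7*l^2 + 1.92*l + 8.44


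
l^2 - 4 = (l - 2)*(l + 2)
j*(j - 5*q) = j^2 - 5*j*q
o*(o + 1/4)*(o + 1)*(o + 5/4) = o^4 + 5*o^3/2 + 29*o^2/16 + 5*o/16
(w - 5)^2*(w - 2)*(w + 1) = w^4 - 11*w^3 + 33*w^2 - 5*w - 50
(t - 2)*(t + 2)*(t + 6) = t^3 + 6*t^2 - 4*t - 24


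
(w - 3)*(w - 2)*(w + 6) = w^3 + w^2 - 24*w + 36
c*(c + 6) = c^2 + 6*c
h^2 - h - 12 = (h - 4)*(h + 3)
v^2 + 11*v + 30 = (v + 5)*(v + 6)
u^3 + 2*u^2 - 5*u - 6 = (u - 2)*(u + 1)*(u + 3)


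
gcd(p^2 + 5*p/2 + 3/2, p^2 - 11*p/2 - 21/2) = p + 3/2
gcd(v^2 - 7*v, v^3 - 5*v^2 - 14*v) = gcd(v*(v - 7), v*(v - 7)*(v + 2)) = v^2 - 7*v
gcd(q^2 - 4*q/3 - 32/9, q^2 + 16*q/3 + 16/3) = q + 4/3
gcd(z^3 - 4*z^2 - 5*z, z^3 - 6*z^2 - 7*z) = z^2 + z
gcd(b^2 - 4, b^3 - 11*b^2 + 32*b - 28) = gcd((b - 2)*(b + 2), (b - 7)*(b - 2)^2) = b - 2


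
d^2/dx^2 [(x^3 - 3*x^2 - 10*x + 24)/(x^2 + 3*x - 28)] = 72/(x^3 + 21*x^2 + 147*x + 343)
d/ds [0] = 0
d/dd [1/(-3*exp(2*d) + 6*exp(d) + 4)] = 6*(exp(d) - 1)*exp(d)/(-3*exp(2*d) + 6*exp(d) + 4)^2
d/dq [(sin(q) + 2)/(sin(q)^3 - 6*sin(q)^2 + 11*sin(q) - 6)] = 2*(-sin(q)^3 + 12*sin(q) - 14)*cos(q)/((sin(q) - 3)^2*(sin(q) - 2)^2*(sin(q) - 1)^2)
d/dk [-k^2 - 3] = -2*k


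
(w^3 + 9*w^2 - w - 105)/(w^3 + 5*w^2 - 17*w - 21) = (w + 5)/(w + 1)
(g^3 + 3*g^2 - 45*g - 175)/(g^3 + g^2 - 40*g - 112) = (g^2 + 10*g + 25)/(g^2 + 8*g + 16)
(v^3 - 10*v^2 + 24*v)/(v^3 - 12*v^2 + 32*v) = (v - 6)/(v - 8)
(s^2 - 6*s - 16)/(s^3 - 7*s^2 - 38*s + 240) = (s + 2)/(s^2 + s - 30)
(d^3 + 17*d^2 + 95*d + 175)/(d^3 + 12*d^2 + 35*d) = (d + 5)/d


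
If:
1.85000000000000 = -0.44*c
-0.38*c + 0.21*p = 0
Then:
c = -4.20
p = -7.61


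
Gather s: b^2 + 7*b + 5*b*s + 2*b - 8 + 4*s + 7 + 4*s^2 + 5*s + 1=b^2 + 9*b + 4*s^2 + s*(5*b + 9)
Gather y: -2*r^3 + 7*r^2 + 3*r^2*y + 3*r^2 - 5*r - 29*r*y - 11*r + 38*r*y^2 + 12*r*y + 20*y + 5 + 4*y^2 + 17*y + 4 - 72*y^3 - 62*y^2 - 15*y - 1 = -2*r^3 + 10*r^2 - 16*r - 72*y^3 + y^2*(38*r - 58) + y*(3*r^2 - 17*r + 22) + 8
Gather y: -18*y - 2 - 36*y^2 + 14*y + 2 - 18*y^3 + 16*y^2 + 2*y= -18*y^3 - 20*y^2 - 2*y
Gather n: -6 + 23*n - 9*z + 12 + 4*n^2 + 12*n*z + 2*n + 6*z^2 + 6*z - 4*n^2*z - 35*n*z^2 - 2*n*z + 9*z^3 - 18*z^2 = n^2*(4 - 4*z) + n*(-35*z^2 + 10*z + 25) + 9*z^3 - 12*z^2 - 3*z + 6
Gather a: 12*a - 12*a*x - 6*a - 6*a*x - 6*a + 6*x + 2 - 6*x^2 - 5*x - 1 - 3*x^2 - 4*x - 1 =-18*a*x - 9*x^2 - 3*x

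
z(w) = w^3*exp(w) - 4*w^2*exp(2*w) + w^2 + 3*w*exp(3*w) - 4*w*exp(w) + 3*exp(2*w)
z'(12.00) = 478513802583188528.93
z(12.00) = 155189157702594821.45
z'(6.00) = 3689028586.58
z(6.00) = 1159008513.21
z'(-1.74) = -2.49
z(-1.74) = 3.02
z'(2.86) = 128489.08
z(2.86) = 36836.45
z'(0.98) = 147.02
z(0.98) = 42.66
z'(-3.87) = -7.81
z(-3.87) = 14.07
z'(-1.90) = -2.89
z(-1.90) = 3.45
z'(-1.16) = -1.13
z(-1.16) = 1.97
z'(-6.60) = -13.38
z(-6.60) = 43.20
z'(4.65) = 49087893.81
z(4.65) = 15053515.08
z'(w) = w^3*exp(w) - 8*w^2*exp(2*w) + 3*w^2*exp(w) + 9*w*exp(3*w) - 8*w*exp(2*w) - 4*w*exp(w) + 2*w + 3*exp(3*w) + 6*exp(2*w) - 4*exp(w)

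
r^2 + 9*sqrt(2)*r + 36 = (r + 3*sqrt(2))*(r + 6*sqrt(2))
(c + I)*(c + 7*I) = c^2 + 8*I*c - 7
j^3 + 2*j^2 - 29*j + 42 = (j - 3)*(j - 2)*(j + 7)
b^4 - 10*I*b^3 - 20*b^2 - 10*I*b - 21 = (b - 7*I)*(b - 3*I)*(b - I)*(b + I)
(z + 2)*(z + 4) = z^2 + 6*z + 8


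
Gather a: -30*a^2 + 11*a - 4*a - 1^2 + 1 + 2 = -30*a^2 + 7*a + 2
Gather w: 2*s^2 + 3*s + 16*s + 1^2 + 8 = 2*s^2 + 19*s + 9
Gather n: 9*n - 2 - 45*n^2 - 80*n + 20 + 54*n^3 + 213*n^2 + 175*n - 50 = 54*n^3 + 168*n^2 + 104*n - 32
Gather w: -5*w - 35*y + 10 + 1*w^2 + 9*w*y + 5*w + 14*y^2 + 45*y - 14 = w^2 + 9*w*y + 14*y^2 + 10*y - 4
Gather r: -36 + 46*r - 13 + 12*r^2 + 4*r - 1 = 12*r^2 + 50*r - 50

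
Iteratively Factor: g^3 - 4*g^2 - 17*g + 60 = (g - 5)*(g^2 + g - 12) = (g - 5)*(g - 3)*(g + 4)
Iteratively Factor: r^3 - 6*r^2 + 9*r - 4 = (r - 1)*(r^2 - 5*r + 4) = (r - 1)^2*(r - 4)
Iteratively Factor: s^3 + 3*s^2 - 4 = (s + 2)*(s^2 + s - 2) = (s - 1)*(s + 2)*(s + 2)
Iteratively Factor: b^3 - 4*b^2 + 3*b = (b)*(b^2 - 4*b + 3) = b*(b - 1)*(b - 3)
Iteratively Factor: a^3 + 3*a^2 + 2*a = (a)*(a^2 + 3*a + 2) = a*(a + 1)*(a + 2)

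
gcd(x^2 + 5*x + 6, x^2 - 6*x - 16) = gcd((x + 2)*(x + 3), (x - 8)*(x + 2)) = x + 2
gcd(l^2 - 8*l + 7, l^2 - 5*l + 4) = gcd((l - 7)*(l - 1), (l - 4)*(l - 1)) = l - 1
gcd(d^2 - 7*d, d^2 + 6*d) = d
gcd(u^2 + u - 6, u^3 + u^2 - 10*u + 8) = u - 2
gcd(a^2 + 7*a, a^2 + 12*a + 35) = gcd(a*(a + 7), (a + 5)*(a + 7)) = a + 7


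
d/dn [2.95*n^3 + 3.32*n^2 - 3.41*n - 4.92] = 8.85*n^2 + 6.64*n - 3.41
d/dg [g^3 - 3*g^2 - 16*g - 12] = 3*g^2 - 6*g - 16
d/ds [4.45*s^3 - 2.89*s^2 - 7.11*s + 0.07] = 13.35*s^2 - 5.78*s - 7.11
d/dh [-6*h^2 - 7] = -12*h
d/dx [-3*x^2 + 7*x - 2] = 7 - 6*x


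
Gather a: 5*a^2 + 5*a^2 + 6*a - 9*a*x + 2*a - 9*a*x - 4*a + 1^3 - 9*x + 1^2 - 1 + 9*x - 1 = 10*a^2 + a*(4 - 18*x)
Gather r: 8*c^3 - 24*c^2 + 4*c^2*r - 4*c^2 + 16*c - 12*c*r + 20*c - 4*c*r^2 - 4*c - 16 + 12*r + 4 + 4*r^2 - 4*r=8*c^3 - 28*c^2 + 32*c + r^2*(4 - 4*c) + r*(4*c^2 - 12*c + 8) - 12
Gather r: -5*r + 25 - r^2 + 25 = -r^2 - 5*r + 50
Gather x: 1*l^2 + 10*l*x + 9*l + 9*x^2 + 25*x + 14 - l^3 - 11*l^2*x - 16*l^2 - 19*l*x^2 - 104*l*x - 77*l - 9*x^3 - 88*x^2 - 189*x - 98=-l^3 - 15*l^2 - 68*l - 9*x^3 + x^2*(-19*l - 79) + x*(-11*l^2 - 94*l - 164) - 84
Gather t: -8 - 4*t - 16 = -4*t - 24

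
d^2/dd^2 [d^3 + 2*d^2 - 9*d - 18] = 6*d + 4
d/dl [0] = 0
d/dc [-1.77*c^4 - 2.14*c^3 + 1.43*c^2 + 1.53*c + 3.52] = -7.08*c^3 - 6.42*c^2 + 2.86*c + 1.53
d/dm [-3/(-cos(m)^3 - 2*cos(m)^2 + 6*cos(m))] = 3*(3*cos(m)^2 + 4*cos(m) - 6)*sin(m)/((cos(m)^2 + 2*cos(m) - 6)^2*cos(m)^2)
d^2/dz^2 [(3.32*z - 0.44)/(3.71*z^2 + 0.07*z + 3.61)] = ((2.8 - 73.9032*z)*(3.71*z^2 + 0.07*z + 3.61) + (3.32*z - 0.44)*(7.42*z + 0.07)*(14.84*z + 0.14))/(3.71*z^2 + 0.07*z + 3.61)^3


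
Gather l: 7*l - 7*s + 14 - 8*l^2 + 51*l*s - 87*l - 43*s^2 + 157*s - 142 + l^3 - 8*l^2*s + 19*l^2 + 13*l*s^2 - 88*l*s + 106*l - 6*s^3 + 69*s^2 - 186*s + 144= l^3 + l^2*(11 - 8*s) + l*(13*s^2 - 37*s + 26) - 6*s^3 + 26*s^2 - 36*s + 16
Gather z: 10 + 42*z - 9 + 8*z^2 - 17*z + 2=8*z^2 + 25*z + 3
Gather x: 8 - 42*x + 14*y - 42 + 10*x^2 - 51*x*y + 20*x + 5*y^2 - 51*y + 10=10*x^2 + x*(-51*y - 22) + 5*y^2 - 37*y - 24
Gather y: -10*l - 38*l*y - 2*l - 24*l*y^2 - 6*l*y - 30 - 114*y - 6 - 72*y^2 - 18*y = -12*l + y^2*(-24*l - 72) + y*(-44*l - 132) - 36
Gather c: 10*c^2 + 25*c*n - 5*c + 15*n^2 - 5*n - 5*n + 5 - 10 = 10*c^2 + c*(25*n - 5) + 15*n^2 - 10*n - 5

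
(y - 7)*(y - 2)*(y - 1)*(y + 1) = y^4 - 9*y^3 + 13*y^2 + 9*y - 14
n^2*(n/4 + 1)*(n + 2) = n^4/4 + 3*n^3/2 + 2*n^2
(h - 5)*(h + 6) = h^2 + h - 30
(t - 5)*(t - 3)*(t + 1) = t^3 - 7*t^2 + 7*t + 15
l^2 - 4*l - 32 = (l - 8)*(l + 4)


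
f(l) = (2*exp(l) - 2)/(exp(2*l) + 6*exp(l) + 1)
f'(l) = (2*exp(l) - 2)*(-2*exp(2*l) - 6*exp(l))/(exp(2*l) + 6*exp(l) + 1)^2 + 2*exp(l)/(exp(2*l) + 6*exp(l) + 1) = 2*(2*(1 - exp(l))*(exp(l) + 3) + exp(2*l) + 6*exp(l) + 1)*exp(l)/(exp(2*l) + 6*exp(l) + 1)^2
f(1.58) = 0.14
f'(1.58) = -0.02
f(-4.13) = -1.79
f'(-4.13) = 0.19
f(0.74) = 0.12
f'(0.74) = 0.09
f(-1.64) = -0.73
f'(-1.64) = 0.59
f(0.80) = 0.13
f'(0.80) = 0.08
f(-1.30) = -0.54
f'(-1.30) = 0.55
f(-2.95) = -1.44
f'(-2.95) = 0.43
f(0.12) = 0.03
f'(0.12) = 0.22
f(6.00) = 0.00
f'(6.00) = 0.00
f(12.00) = 0.00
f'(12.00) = 0.00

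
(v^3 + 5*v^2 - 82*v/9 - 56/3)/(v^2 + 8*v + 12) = (v^2 - v - 28/9)/(v + 2)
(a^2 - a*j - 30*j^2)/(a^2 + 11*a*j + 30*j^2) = (a - 6*j)/(a + 6*j)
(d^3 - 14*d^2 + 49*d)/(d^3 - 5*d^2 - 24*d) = (-d^2 + 14*d - 49)/(-d^2 + 5*d + 24)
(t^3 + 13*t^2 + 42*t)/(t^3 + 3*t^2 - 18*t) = (t + 7)/(t - 3)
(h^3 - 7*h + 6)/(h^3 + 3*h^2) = 1 - 3/h + 2/h^2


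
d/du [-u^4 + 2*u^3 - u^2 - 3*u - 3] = -4*u^3 + 6*u^2 - 2*u - 3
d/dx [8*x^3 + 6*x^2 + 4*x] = 24*x^2 + 12*x + 4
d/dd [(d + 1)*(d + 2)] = 2*d + 3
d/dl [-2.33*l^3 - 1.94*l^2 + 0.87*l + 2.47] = -6.99*l^2 - 3.88*l + 0.87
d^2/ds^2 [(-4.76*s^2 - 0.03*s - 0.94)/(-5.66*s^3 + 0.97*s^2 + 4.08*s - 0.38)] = (304.978912*s^6 + 5.76640799999984*s^5 + 1019.9037*s^4 - 262.13625*s^3 - 115.183788*s^2 + 10.2567*s + 33.455912)/(181.321496*s^9 - 93.223596*s^8 - 376.139262*s^7 + 170.008007*s^6 + 258.6216*s^5 - 100.019982*s^4 - 56.442072*s^3 + 18.556692*s^2 - 1.767456*s + 0.054872)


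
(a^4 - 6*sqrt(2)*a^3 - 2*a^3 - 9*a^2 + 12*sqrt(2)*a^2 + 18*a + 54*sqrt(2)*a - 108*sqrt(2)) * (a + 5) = a^5 - 6*sqrt(2)*a^4 + 3*a^4 - 18*sqrt(2)*a^3 - 19*a^3 - 27*a^2 + 114*sqrt(2)*a^2 + 90*a + 162*sqrt(2)*a - 540*sqrt(2)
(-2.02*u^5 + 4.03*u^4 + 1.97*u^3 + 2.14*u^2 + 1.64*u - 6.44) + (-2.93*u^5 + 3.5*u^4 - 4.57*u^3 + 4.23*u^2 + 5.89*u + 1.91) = -4.95*u^5 + 7.53*u^4 - 2.6*u^3 + 6.37*u^2 + 7.53*u - 4.53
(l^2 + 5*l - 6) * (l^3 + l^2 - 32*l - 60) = l^5 + 6*l^4 - 33*l^3 - 226*l^2 - 108*l + 360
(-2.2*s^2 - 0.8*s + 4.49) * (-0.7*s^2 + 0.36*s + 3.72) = 1.54*s^4 - 0.232*s^3 - 11.615*s^2 - 1.3596*s + 16.7028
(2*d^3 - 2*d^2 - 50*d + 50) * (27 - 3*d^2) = -6*d^5 + 6*d^4 + 204*d^3 - 204*d^2 - 1350*d + 1350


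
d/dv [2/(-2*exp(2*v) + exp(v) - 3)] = (8*exp(v) - 2)*exp(v)/(2*exp(2*v) - exp(v) + 3)^2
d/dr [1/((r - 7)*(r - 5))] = 2*(6 - r)/(r^4 - 24*r^3 + 214*r^2 - 840*r + 1225)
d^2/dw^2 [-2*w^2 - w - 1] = -4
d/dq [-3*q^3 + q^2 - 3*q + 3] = -9*q^2 + 2*q - 3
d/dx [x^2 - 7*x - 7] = 2*x - 7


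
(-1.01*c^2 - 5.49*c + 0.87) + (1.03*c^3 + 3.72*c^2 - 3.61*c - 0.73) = 1.03*c^3 + 2.71*c^2 - 9.1*c + 0.14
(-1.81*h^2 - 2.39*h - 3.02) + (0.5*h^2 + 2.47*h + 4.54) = -1.31*h^2 + 0.0800000000000001*h + 1.52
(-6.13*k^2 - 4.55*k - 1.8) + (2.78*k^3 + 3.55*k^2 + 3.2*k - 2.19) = 2.78*k^3 - 2.58*k^2 - 1.35*k - 3.99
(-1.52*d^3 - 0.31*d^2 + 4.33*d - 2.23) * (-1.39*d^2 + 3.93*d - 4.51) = 2.1128*d^5 - 5.5427*d^4 - 0.3818*d^3 + 21.5147*d^2 - 28.2922*d + 10.0573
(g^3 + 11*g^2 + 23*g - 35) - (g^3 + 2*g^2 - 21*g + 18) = 9*g^2 + 44*g - 53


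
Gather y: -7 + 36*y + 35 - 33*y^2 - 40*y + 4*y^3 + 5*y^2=4*y^3 - 28*y^2 - 4*y + 28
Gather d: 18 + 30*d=30*d + 18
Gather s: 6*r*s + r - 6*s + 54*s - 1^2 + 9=r + s*(6*r + 48) + 8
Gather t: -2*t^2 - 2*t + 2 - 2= -2*t^2 - 2*t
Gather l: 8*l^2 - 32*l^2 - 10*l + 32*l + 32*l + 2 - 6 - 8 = -24*l^2 + 54*l - 12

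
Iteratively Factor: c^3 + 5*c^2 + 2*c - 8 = (c + 4)*(c^2 + c - 2) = (c + 2)*(c + 4)*(c - 1)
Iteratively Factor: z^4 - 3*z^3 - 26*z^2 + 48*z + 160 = (z - 4)*(z^3 + z^2 - 22*z - 40) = (z - 4)*(z + 4)*(z^2 - 3*z - 10) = (z - 4)*(z + 2)*(z + 4)*(z - 5)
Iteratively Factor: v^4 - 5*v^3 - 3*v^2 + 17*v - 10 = (v + 2)*(v^3 - 7*v^2 + 11*v - 5) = (v - 1)*(v + 2)*(v^2 - 6*v + 5) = (v - 1)^2*(v + 2)*(v - 5)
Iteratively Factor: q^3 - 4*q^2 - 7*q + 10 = (q - 1)*(q^2 - 3*q - 10) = (q - 5)*(q - 1)*(q + 2)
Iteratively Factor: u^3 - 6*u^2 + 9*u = (u - 3)*(u^2 - 3*u) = u*(u - 3)*(u - 3)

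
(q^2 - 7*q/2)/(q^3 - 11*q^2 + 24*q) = (q - 7/2)/(q^2 - 11*q + 24)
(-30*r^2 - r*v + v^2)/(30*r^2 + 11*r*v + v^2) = (-6*r + v)/(6*r + v)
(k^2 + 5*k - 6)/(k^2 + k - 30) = (k - 1)/(k - 5)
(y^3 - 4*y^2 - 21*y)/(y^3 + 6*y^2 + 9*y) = (y - 7)/(y + 3)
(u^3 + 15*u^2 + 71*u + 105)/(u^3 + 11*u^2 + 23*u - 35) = (u + 3)/(u - 1)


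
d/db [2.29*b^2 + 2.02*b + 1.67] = 4.58*b + 2.02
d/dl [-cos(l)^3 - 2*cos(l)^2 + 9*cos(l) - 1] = (3*cos(l)^2 + 4*cos(l) - 9)*sin(l)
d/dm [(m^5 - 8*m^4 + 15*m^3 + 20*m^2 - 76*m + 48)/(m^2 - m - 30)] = (3*m^6 - 20*m^5 - 111*m^4 + 930*m^3 - 1294*m^2 - 1296*m + 2328)/(m^4 - 2*m^3 - 59*m^2 + 60*m + 900)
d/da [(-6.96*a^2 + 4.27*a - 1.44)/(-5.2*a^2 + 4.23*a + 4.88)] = (-7.2368*a^2 - 82.9056*a + 26.9288)/(27.04*a^4 - 43.992*a^3 - 32.8591*a^2 + 41.2848*a + 23.8144)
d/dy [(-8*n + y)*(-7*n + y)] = -15*n + 2*y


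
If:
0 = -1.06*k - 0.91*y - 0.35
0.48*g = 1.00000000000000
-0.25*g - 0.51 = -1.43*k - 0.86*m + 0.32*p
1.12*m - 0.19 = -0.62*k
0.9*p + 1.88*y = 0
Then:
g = 2.08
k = 6.51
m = -3.44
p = 16.66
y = -7.97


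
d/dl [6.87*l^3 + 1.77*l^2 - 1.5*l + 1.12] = 20.61*l^2 + 3.54*l - 1.5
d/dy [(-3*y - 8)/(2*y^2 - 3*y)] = 2*(3*y^2 + 16*y - 12)/(y^2*(4*y^2 - 12*y + 9))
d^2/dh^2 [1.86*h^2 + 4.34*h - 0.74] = 3.72000000000000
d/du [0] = 0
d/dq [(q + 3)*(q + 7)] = 2*q + 10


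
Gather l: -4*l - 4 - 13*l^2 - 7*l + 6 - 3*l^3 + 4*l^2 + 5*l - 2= -3*l^3 - 9*l^2 - 6*l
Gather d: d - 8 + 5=d - 3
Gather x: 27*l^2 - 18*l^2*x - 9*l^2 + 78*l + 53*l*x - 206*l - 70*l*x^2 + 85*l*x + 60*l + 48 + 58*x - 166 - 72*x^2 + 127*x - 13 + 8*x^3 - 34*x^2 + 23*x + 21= 18*l^2 - 68*l + 8*x^3 + x^2*(-70*l - 106) + x*(-18*l^2 + 138*l + 208) - 110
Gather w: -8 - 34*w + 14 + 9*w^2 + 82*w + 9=9*w^2 + 48*w + 15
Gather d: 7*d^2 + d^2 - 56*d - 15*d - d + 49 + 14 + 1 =8*d^2 - 72*d + 64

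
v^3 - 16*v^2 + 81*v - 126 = (v - 7)*(v - 6)*(v - 3)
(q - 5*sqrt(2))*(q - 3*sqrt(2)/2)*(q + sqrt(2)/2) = q^3 - 6*sqrt(2)*q^2 + 17*q/2 + 15*sqrt(2)/2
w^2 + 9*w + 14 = (w + 2)*(w + 7)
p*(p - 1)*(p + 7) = p^3 + 6*p^2 - 7*p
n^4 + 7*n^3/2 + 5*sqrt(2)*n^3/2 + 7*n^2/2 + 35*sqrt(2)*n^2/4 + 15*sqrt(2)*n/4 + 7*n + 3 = (n + 1/2)*(n + 3)*(n + sqrt(2)/2)*(n + 2*sqrt(2))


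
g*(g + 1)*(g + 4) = g^3 + 5*g^2 + 4*g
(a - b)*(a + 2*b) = a^2 + a*b - 2*b^2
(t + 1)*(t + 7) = t^2 + 8*t + 7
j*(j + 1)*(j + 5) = j^3 + 6*j^2 + 5*j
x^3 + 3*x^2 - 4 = (x - 1)*(x + 2)^2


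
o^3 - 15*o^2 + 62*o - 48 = (o - 8)*(o - 6)*(o - 1)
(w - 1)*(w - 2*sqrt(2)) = w^2 - 2*sqrt(2)*w - w + 2*sqrt(2)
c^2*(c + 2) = c^3 + 2*c^2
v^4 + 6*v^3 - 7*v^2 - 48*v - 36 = (v - 3)*(v + 1)*(v + 2)*(v + 6)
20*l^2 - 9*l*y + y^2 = (-5*l + y)*(-4*l + y)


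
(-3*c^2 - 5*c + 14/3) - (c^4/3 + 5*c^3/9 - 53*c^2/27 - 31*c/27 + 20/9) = -c^4/3 - 5*c^3/9 - 28*c^2/27 - 104*c/27 + 22/9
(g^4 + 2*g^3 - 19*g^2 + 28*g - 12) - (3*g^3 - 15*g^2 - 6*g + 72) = g^4 - g^3 - 4*g^2 + 34*g - 84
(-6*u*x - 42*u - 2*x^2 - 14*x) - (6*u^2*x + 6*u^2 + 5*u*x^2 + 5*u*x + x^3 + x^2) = -6*u^2*x - 6*u^2 - 5*u*x^2 - 11*u*x - 42*u - x^3 - 3*x^2 - 14*x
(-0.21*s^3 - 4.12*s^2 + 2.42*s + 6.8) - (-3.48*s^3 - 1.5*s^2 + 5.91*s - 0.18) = 3.27*s^3 - 2.62*s^2 - 3.49*s + 6.98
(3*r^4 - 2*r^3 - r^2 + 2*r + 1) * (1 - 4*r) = -12*r^5 + 11*r^4 + 2*r^3 - 9*r^2 - 2*r + 1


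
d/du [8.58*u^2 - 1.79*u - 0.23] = 17.16*u - 1.79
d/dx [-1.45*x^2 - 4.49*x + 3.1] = -2.9*x - 4.49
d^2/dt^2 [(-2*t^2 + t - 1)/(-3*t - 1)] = 28/(27*t^3 + 27*t^2 + 9*t + 1)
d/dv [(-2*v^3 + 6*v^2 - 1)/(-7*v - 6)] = (28*v^3 - 6*v^2 - 72*v - 7)/(49*v^2 + 84*v + 36)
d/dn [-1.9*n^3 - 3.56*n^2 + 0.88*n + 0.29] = -5.7*n^2 - 7.12*n + 0.88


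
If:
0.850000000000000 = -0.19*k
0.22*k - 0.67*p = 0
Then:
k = -4.47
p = -1.47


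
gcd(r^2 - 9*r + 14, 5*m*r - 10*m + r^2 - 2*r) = r - 2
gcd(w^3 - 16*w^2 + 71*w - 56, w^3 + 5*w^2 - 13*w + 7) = w - 1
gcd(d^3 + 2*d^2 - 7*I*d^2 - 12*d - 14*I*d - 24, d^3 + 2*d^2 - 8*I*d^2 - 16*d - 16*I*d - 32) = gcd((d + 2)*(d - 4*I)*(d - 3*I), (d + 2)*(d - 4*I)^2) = d^2 + d*(2 - 4*I) - 8*I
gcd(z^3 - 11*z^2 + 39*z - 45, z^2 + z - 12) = z - 3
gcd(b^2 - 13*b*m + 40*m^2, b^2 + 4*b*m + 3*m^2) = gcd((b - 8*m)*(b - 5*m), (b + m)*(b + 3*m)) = 1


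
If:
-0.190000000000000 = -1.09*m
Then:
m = 0.17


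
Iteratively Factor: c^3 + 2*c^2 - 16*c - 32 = (c + 2)*(c^2 - 16) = (c - 4)*(c + 2)*(c + 4)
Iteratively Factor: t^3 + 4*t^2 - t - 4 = (t + 4)*(t^2 - 1) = (t + 1)*(t + 4)*(t - 1)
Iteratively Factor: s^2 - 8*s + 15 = (s - 5)*(s - 3)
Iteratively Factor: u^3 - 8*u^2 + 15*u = (u - 5)*(u^2 - 3*u) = (u - 5)*(u - 3)*(u)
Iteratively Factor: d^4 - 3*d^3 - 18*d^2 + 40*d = (d + 4)*(d^3 - 7*d^2 + 10*d) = (d - 5)*(d + 4)*(d^2 - 2*d) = d*(d - 5)*(d + 4)*(d - 2)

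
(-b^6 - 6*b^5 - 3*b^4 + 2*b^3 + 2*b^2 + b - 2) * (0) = 0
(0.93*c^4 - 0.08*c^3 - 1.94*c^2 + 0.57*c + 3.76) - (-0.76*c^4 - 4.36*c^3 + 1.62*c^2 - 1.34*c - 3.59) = 1.69*c^4 + 4.28*c^3 - 3.56*c^2 + 1.91*c + 7.35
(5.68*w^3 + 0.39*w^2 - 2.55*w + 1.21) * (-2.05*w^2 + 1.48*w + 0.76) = -11.644*w^5 + 7.6069*w^4 + 10.1215*w^3 - 5.9581*w^2 - 0.1472*w + 0.9196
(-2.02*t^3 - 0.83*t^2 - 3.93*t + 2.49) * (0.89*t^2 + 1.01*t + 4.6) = -1.7978*t^5 - 2.7789*t^4 - 13.628*t^3 - 5.5712*t^2 - 15.5631*t + 11.454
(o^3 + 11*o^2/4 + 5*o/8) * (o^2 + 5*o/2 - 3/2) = o^5 + 21*o^4/4 + 6*o^3 - 41*o^2/16 - 15*o/16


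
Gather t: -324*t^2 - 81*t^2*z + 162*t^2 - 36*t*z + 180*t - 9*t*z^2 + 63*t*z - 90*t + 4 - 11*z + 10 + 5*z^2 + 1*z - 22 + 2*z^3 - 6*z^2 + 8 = t^2*(-81*z - 162) + t*(-9*z^2 + 27*z + 90) + 2*z^3 - z^2 - 10*z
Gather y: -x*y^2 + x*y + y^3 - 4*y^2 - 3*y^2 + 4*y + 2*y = y^3 + y^2*(-x - 7) + y*(x + 6)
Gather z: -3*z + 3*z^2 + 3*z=3*z^2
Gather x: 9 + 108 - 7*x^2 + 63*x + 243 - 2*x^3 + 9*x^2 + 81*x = -2*x^3 + 2*x^2 + 144*x + 360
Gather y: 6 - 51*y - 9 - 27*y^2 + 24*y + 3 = -27*y^2 - 27*y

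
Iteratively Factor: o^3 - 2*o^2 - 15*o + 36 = (o - 3)*(o^2 + o - 12) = (o - 3)*(o + 4)*(o - 3)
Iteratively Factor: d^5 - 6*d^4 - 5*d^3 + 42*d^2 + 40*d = (d - 4)*(d^4 - 2*d^3 - 13*d^2 - 10*d) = (d - 5)*(d - 4)*(d^3 + 3*d^2 + 2*d) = (d - 5)*(d - 4)*(d + 1)*(d^2 + 2*d) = d*(d - 5)*(d - 4)*(d + 1)*(d + 2)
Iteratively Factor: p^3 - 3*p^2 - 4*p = (p - 4)*(p^2 + p) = (p - 4)*(p + 1)*(p)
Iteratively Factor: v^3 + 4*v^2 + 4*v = (v + 2)*(v^2 + 2*v) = (v + 2)^2*(v)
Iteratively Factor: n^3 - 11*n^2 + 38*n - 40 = (n - 4)*(n^2 - 7*n + 10) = (n - 4)*(n - 2)*(n - 5)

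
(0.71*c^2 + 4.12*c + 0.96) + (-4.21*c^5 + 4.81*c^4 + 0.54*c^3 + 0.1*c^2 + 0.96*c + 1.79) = -4.21*c^5 + 4.81*c^4 + 0.54*c^3 + 0.81*c^2 + 5.08*c + 2.75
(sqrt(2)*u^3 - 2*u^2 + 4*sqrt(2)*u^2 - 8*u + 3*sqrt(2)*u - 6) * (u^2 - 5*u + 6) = sqrt(2)*u^5 - 2*u^4 - sqrt(2)*u^4 - 11*sqrt(2)*u^3 + 2*u^3 + 9*sqrt(2)*u^2 + 22*u^2 - 18*u + 18*sqrt(2)*u - 36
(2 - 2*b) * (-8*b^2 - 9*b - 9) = 16*b^3 + 2*b^2 - 18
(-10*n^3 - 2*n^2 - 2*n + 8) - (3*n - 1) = -10*n^3 - 2*n^2 - 5*n + 9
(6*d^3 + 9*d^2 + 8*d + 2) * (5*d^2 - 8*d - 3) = 30*d^5 - 3*d^4 - 50*d^3 - 81*d^2 - 40*d - 6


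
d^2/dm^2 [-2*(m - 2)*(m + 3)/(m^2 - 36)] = 4*(-m^3 - 90*m^2 - 108*m - 1080)/(m^6 - 108*m^4 + 3888*m^2 - 46656)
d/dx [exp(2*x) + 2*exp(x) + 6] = 2*(exp(x) + 1)*exp(x)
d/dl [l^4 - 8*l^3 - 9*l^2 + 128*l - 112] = 4*l^3 - 24*l^2 - 18*l + 128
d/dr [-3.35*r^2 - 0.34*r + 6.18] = -6.7*r - 0.34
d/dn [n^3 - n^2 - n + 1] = 3*n^2 - 2*n - 1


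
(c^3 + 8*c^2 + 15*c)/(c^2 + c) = (c^2 + 8*c + 15)/(c + 1)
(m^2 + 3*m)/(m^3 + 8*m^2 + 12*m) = (m + 3)/(m^2 + 8*m + 12)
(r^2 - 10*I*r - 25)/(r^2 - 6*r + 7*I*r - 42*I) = (r^2 - 10*I*r - 25)/(r^2 + r*(-6 + 7*I) - 42*I)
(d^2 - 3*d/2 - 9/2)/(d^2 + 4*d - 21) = (d + 3/2)/(d + 7)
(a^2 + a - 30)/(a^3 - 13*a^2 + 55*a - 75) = (a + 6)/(a^2 - 8*a + 15)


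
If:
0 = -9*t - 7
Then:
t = -7/9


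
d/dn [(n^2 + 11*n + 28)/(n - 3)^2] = (-17*n - 89)/(n^3 - 9*n^2 + 27*n - 27)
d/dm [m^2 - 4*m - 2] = 2*m - 4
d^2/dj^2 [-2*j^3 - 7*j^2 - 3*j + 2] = -12*j - 14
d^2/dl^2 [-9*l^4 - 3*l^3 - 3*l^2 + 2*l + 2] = -108*l^2 - 18*l - 6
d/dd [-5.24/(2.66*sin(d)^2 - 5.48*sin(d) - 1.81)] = (27.8768*sin(d) - 28.7152)*cos(d)/(-2.66*sin(d)^2 + 5.48*sin(d) + 1.81)^2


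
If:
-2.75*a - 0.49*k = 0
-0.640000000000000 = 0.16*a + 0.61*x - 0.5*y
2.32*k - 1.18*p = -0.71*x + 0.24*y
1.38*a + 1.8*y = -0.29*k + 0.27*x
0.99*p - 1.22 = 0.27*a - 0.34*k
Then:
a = -0.14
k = 0.80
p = 0.92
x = -1.17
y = -0.20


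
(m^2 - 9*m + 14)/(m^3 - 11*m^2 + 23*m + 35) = (m - 2)/(m^2 - 4*m - 5)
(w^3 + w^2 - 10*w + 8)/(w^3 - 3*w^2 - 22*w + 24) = (w - 2)/(w - 6)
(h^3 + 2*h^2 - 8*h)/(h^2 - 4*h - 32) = h*(h - 2)/(h - 8)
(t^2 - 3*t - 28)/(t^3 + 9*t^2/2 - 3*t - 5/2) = 2*(t^2 - 3*t - 28)/(2*t^3 + 9*t^2 - 6*t - 5)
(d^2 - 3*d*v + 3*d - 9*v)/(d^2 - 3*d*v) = (d + 3)/d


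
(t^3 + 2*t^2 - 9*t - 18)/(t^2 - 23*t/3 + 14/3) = 3*(t^3 + 2*t^2 - 9*t - 18)/(3*t^2 - 23*t + 14)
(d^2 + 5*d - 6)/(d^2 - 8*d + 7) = (d + 6)/(d - 7)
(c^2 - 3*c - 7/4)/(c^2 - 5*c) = (c^2 - 3*c - 7/4)/(c*(c - 5))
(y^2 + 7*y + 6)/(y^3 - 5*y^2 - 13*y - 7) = (y + 6)/(y^2 - 6*y - 7)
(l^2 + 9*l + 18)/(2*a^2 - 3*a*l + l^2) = (l^2 + 9*l + 18)/(2*a^2 - 3*a*l + l^2)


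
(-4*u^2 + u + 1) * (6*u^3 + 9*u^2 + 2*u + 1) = -24*u^5 - 30*u^4 + 7*u^3 + 7*u^2 + 3*u + 1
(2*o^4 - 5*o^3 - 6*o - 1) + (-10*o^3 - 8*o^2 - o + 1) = 2*o^4 - 15*o^3 - 8*o^2 - 7*o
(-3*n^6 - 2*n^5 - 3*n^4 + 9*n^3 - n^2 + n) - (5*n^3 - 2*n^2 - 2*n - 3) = -3*n^6 - 2*n^5 - 3*n^4 + 4*n^3 + n^2 + 3*n + 3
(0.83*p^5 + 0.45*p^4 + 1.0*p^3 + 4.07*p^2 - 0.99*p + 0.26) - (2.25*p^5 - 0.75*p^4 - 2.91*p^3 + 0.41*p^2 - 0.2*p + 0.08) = -1.42*p^5 + 1.2*p^4 + 3.91*p^3 + 3.66*p^2 - 0.79*p + 0.18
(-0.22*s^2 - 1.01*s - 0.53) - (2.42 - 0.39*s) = -0.22*s^2 - 0.62*s - 2.95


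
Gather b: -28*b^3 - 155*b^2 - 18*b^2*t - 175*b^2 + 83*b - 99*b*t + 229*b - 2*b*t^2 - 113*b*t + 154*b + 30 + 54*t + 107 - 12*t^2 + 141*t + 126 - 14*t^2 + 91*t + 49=-28*b^3 + b^2*(-18*t - 330) + b*(-2*t^2 - 212*t + 466) - 26*t^2 + 286*t + 312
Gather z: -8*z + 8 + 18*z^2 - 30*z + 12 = 18*z^2 - 38*z + 20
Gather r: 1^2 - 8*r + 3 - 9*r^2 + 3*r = -9*r^2 - 5*r + 4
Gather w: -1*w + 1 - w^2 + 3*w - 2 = -w^2 + 2*w - 1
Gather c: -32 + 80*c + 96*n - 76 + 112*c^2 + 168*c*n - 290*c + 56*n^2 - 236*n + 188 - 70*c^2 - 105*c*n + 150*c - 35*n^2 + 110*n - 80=42*c^2 + c*(63*n - 60) + 21*n^2 - 30*n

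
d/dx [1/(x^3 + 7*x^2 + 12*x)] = (-3*x^2 - 14*x - 12)/(x^2*(x^2 + 7*x + 12)^2)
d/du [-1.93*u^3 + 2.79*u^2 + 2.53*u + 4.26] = -5.79*u^2 + 5.58*u + 2.53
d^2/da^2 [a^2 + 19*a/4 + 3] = 2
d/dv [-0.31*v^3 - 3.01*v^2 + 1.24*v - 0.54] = -0.93*v^2 - 6.02*v + 1.24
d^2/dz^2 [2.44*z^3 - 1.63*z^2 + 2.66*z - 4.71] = 14.64*z - 3.26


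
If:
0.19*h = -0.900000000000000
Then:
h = -4.74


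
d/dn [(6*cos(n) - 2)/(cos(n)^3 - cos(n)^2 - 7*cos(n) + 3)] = 4*(3*cos(n)^3 - 3*cos(n)^2 + cos(n) - 1)*sin(n)/((-sin(n)^2 + 2*cos(n))^2*(cos(n) - 3)^2)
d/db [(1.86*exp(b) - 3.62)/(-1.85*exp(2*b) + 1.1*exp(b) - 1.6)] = (3.441*exp(2*b) - 13.394*exp(b) + 1.006)*exp(b)/(3.4225*exp(4*b) - 4.07*exp(3*b) + 7.13*exp(2*b) - 3.52*exp(b) + 2.56)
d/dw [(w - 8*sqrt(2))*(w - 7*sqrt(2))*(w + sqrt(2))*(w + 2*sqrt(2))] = 4*w^3 - 36*sqrt(2)*w^2 + 52*w + 276*sqrt(2)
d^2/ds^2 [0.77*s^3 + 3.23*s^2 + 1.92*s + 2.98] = 4.62*s + 6.46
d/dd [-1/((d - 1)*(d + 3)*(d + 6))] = ((d - 1)*(d + 3) + (d - 1)*(d + 6) + (d + 3)*(d + 6))/((d - 1)^2*(d + 3)^2*(d + 6)^2)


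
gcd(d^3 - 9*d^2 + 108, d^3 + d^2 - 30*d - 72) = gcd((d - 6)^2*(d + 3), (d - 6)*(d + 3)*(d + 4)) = d^2 - 3*d - 18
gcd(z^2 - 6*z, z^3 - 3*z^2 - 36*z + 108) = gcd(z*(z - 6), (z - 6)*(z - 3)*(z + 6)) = z - 6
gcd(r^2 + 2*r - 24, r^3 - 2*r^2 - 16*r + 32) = r - 4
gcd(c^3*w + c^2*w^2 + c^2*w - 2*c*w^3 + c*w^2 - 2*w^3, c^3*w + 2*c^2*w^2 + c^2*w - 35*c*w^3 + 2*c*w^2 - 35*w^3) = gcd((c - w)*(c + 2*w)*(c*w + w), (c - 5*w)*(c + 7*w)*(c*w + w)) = c*w + w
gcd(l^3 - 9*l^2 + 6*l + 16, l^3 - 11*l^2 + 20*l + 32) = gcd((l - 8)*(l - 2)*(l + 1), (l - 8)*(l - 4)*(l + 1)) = l^2 - 7*l - 8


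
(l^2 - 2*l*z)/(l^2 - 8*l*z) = (l - 2*z)/(l - 8*z)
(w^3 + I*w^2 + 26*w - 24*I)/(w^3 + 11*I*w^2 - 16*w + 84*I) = (w^2 - 5*I*w - 4)/(w^2 + 5*I*w + 14)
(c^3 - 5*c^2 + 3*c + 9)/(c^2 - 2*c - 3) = c - 3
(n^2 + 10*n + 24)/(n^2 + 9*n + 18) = (n + 4)/(n + 3)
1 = 1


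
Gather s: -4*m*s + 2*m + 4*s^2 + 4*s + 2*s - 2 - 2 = 2*m + 4*s^2 + s*(6 - 4*m) - 4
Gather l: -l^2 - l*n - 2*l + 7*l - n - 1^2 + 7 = -l^2 + l*(5 - n) - n + 6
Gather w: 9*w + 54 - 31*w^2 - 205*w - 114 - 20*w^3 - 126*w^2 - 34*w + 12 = -20*w^3 - 157*w^2 - 230*w - 48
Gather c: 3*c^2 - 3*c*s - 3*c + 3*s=3*c^2 + c*(-3*s - 3) + 3*s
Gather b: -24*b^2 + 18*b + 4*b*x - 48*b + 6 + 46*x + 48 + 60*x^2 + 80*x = -24*b^2 + b*(4*x - 30) + 60*x^2 + 126*x + 54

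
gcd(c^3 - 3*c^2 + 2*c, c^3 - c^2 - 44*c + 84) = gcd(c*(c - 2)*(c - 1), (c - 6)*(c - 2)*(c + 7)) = c - 2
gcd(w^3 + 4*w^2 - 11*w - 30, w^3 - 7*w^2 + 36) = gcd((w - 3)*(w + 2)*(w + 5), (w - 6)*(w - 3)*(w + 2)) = w^2 - w - 6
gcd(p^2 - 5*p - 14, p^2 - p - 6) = p + 2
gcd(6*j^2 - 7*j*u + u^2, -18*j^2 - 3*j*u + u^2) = -6*j + u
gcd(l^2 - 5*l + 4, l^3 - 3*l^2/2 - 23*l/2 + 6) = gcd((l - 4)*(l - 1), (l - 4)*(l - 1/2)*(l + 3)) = l - 4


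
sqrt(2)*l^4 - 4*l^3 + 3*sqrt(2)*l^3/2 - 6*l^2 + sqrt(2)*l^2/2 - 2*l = l*(l + 1/2)*(l - 2*sqrt(2))*(sqrt(2)*l + sqrt(2))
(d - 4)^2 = d^2 - 8*d + 16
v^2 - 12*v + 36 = (v - 6)^2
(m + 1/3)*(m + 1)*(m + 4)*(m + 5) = m^4 + 31*m^3/3 + 97*m^2/3 + 89*m/3 + 20/3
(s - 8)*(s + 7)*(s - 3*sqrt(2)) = s^3 - 3*sqrt(2)*s^2 - s^2 - 56*s + 3*sqrt(2)*s + 168*sqrt(2)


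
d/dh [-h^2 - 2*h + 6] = -2*h - 2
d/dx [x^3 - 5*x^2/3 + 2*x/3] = 3*x^2 - 10*x/3 + 2/3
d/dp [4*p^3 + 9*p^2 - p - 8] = 12*p^2 + 18*p - 1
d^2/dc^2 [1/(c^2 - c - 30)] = 2*(c^2 - c - (2*c - 1)^2 - 30)/(-c^2 + c + 30)^3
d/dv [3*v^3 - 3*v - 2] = 9*v^2 - 3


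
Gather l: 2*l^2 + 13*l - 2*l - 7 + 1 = 2*l^2 + 11*l - 6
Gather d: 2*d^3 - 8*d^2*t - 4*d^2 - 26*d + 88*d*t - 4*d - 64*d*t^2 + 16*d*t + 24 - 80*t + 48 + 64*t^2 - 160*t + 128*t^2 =2*d^3 + d^2*(-8*t - 4) + d*(-64*t^2 + 104*t - 30) + 192*t^2 - 240*t + 72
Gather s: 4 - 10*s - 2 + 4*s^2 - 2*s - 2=4*s^2 - 12*s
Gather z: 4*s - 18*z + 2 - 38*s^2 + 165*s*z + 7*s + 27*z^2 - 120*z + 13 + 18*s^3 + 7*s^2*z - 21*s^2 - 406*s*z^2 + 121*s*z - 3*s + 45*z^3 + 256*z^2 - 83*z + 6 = 18*s^3 - 59*s^2 + 8*s + 45*z^3 + z^2*(283 - 406*s) + z*(7*s^2 + 286*s - 221) + 21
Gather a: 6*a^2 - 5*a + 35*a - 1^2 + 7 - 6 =6*a^2 + 30*a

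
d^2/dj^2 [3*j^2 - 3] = 6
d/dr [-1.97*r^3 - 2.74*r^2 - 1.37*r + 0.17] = -5.91*r^2 - 5.48*r - 1.37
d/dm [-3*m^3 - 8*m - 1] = -9*m^2 - 8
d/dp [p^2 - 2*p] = 2*p - 2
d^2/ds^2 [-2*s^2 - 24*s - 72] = -4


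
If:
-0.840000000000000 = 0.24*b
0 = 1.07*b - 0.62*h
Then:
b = -3.50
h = -6.04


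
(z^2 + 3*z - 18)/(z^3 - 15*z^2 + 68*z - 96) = (z + 6)/(z^2 - 12*z + 32)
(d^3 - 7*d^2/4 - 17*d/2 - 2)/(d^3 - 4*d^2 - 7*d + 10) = (d^2 - 15*d/4 - 1)/(d^2 - 6*d + 5)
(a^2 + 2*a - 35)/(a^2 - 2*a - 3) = (-a^2 - 2*a + 35)/(-a^2 + 2*a + 3)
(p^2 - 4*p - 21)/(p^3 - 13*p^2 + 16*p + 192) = (p - 7)/(p^2 - 16*p + 64)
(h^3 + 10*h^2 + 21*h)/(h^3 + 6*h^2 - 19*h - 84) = h/(h - 4)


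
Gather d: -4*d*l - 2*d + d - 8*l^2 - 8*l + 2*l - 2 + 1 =d*(-4*l - 1) - 8*l^2 - 6*l - 1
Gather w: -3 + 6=3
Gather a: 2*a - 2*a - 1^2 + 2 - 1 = 0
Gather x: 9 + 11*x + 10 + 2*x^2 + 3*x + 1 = 2*x^2 + 14*x + 20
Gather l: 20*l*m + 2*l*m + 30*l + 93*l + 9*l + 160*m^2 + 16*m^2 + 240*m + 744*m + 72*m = l*(22*m + 132) + 176*m^2 + 1056*m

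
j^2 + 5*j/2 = j*(j + 5/2)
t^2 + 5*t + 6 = (t + 2)*(t + 3)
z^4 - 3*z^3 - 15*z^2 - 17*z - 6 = (z - 6)*(z + 1)^3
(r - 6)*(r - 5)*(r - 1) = r^3 - 12*r^2 + 41*r - 30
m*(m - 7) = m^2 - 7*m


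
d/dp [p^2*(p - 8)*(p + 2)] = 2*p*(2*p^2 - 9*p - 16)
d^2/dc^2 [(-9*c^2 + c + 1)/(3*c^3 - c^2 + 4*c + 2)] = 2*(-81*c^6 + 27*c^5 + 369*c^4 + 307*c^3 - 51*c^2 - 24*c - 26)/(27*c^9 - 27*c^8 + 117*c^7 - 19*c^6 + 120*c^5 + 102*c^4 + 52*c^3 + 84*c^2 + 48*c + 8)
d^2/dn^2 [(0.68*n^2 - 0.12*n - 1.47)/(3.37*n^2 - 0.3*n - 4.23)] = (-7.105427357601e-15*n^4 - 1.350696*n^3 - 42.00705*n^2 - 1.346652*n - 17.53569)/(38.272753*n^6 - 10.22121*n^5 - 143.209161*n^4 + 25.63218*n^3 + 179.755119*n^2 - 16.10361*n - 75.686967)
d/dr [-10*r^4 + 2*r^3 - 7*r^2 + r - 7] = -40*r^3 + 6*r^2 - 14*r + 1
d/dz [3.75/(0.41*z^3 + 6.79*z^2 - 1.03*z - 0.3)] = (-4.6125*z^2 - 50.925*z + 3.8625)/(0.41*z^3 + 6.79*z^2 - 1.03*z - 0.3)^2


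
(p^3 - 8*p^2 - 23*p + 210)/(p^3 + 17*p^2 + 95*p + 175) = (p^2 - 13*p + 42)/(p^2 + 12*p + 35)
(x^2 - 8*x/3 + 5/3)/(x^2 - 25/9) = 3*(x - 1)/(3*x + 5)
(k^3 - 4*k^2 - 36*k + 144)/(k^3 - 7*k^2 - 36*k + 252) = (k - 4)/(k - 7)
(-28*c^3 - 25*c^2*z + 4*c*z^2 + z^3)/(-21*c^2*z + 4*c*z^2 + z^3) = (-4*c^2 - 3*c*z + z^2)/(z*(-3*c + z))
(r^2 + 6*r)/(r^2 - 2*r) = (r + 6)/(r - 2)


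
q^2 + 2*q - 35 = (q - 5)*(q + 7)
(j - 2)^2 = j^2 - 4*j + 4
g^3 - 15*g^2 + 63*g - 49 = (g - 7)^2*(g - 1)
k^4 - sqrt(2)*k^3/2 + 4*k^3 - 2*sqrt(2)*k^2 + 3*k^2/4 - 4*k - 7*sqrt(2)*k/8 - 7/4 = (k + 1/2)*(k + 7/2)*(k - sqrt(2))*(k + sqrt(2)/2)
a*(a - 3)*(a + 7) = a^3 + 4*a^2 - 21*a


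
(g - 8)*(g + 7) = g^2 - g - 56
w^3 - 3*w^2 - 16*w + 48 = (w - 4)*(w - 3)*(w + 4)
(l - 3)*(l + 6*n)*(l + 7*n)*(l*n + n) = l^4*n + 13*l^3*n^2 - 2*l^3*n + 42*l^2*n^3 - 26*l^2*n^2 - 3*l^2*n - 84*l*n^3 - 39*l*n^2 - 126*n^3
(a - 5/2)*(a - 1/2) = a^2 - 3*a + 5/4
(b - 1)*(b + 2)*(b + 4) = b^3 + 5*b^2 + 2*b - 8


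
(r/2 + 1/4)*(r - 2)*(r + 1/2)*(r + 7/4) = r^4/2 + 3*r^3/8 - 7*r^2/4 - 57*r/32 - 7/16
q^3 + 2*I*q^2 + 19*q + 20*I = (q - 4*I)*(q + I)*(q + 5*I)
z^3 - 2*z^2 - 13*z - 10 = (z - 5)*(z + 1)*(z + 2)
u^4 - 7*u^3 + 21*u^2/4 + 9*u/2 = u*(u - 6)*(u - 3/2)*(u + 1/2)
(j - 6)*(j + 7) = j^2 + j - 42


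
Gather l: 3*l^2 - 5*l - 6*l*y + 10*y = 3*l^2 + l*(-6*y - 5) + 10*y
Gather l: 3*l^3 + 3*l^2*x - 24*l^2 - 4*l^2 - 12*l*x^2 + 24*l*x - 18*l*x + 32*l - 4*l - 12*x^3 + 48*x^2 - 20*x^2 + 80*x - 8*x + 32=3*l^3 + l^2*(3*x - 28) + l*(-12*x^2 + 6*x + 28) - 12*x^3 + 28*x^2 + 72*x + 32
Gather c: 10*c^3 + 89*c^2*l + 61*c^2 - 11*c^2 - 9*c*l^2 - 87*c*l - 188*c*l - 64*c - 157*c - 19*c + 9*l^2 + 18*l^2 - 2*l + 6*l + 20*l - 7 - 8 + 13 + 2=10*c^3 + c^2*(89*l + 50) + c*(-9*l^2 - 275*l - 240) + 27*l^2 + 24*l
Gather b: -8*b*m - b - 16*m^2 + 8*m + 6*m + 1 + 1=b*(-8*m - 1) - 16*m^2 + 14*m + 2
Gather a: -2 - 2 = -4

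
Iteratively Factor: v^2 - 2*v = (v - 2)*(v)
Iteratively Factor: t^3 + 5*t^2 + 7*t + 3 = (t + 3)*(t^2 + 2*t + 1) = (t + 1)*(t + 3)*(t + 1)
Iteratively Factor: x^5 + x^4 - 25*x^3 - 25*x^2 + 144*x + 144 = (x + 3)*(x^4 - 2*x^3 - 19*x^2 + 32*x + 48) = (x + 3)*(x + 4)*(x^3 - 6*x^2 + 5*x + 12) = (x - 4)*(x + 3)*(x + 4)*(x^2 - 2*x - 3) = (x - 4)*(x + 1)*(x + 3)*(x + 4)*(x - 3)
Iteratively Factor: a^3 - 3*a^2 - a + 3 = (a + 1)*(a^2 - 4*a + 3) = (a - 1)*(a + 1)*(a - 3)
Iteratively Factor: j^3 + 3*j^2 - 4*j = (j - 1)*(j^2 + 4*j) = (j - 1)*(j + 4)*(j)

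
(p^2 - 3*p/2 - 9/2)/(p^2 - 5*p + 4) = (2*p^2 - 3*p - 9)/(2*(p^2 - 5*p + 4))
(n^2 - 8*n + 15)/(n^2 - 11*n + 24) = (n - 5)/(n - 8)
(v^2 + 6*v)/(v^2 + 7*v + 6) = v/(v + 1)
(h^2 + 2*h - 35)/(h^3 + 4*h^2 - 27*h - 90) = (h + 7)/(h^2 + 9*h + 18)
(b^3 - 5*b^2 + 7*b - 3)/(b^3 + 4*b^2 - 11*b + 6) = (b - 3)/(b + 6)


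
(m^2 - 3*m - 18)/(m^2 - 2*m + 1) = (m^2 - 3*m - 18)/(m^2 - 2*m + 1)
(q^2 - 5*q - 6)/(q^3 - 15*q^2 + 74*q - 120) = (q + 1)/(q^2 - 9*q + 20)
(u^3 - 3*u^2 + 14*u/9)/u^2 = u - 3 + 14/(9*u)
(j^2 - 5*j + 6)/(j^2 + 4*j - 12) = (j - 3)/(j + 6)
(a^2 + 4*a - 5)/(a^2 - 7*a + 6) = (a + 5)/(a - 6)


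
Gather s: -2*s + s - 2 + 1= -s - 1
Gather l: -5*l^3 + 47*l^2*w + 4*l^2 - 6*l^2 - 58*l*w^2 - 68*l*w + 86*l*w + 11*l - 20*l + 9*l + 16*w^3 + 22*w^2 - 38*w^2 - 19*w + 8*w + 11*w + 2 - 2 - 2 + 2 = -5*l^3 + l^2*(47*w - 2) + l*(-58*w^2 + 18*w) + 16*w^3 - 16*w^2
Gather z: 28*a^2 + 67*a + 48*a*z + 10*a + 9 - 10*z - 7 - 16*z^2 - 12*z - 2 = 28*a^2 + 77*a - 16*z^2 + z*(48*a - 22)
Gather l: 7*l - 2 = 7*l - 2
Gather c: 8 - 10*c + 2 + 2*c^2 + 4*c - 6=2*c^2 - 6*c + 4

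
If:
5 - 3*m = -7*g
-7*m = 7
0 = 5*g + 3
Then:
No Solution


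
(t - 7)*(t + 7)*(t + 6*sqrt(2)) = t^3 + 6*sqrt(2)*t^2 - 49*t - 294*sqrt(2)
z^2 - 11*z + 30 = (z - 6)*(z - 5)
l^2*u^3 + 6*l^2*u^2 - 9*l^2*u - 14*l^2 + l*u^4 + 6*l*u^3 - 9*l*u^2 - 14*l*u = (l + u)*(u - 2)*(u + 7)*(l*u + l)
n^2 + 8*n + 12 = (n + 2)*(n + 6)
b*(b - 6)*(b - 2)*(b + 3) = b^4 - 5*b^3 - 12*b^2 + 36*b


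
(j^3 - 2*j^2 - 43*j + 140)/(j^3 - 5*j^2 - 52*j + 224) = (j - 5)/(j - 8)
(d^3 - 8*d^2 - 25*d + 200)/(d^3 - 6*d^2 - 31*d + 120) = (d - 5)/(d - 3)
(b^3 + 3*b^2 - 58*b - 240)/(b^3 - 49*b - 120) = (b + 6)/(b + 3)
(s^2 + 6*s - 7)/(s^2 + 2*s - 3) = (s + 7)/(s + 3)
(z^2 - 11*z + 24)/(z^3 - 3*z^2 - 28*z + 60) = (z^2 - 11*z + 24)/(z^3 - 3*z^2 - 28*z + 60)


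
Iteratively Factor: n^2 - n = (n)*(n - 1)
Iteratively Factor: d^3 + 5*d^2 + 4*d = (d + 1)*(d^2 + 4*d) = (d + 1)*(d + 4)*(d)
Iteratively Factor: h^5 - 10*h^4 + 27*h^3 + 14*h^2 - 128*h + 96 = (h - 1)*(h^4 - 9*h^3 + 18*h^2 + 32*h - 96) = (h - 4)*(h - 1)*(h^3 - 5*h^2 - 2*h + 24) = (h - 4)*(h - 1)*(h + 2)*(h^2 - 7*h + 12) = (h - 4)^2*(h - 1)*(h + 2)*(h - 3)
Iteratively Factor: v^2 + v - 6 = (v - 2)*(v + 3)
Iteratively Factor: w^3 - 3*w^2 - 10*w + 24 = (w - 4)*(w^2 + w - 6) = (w - 4)*(w + 3)*(w - 2)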